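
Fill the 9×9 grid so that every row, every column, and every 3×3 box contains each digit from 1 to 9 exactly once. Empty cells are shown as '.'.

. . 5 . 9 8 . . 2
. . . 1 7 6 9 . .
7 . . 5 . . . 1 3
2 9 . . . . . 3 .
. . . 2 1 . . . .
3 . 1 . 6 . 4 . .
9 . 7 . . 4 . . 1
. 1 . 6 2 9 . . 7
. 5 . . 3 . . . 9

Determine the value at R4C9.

R3C5 = 4 (sole candidate).
R3C6 = 2 (sole candidate).
R7C4 = 8 (sole candidate).
R7C5 = 5 (sole candidate).
R9C4 = 7 (sole candidate).
R9C6 = 1 (sole candidate).
R1C4 = 3 (sole candidate).
R4C4 = 4 (sole candidate).
R4C5 = 8 (sole candidate).
R6C4 = 9 (sole candidate).
R4C3 = 6 (sole candidate).
R4C9 = 5: row 4 has {2,3,4,6,8,9}; col 9 has {1,2,3,7,9}; box has {3,4} → only 5 remains.

5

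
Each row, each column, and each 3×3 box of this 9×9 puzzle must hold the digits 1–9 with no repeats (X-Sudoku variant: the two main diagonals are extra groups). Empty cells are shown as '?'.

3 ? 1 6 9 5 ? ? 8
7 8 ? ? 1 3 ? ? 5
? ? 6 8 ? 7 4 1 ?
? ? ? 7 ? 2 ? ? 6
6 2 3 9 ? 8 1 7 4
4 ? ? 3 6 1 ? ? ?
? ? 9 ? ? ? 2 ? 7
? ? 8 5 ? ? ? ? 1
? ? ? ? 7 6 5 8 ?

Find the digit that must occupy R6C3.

R1C2 = 4 (sole candidate).
R1C7 = 7 (sole candidate).
R1C8 = 2 (sole candidate).
R2C3 = 2 (sole candidate).
R2C4 = 4 (sole candidate).
R2C8 = 6 (sole candidate).
R3C5 = 2 (sole candidate).
R4C3 = 5 (sole candidate).
R4C5 = 4 (sole candidate).
R5C5 = 5 (sole candidate).
R6C3 = 7: row 6 has {1,3,4,6}; col 3 has {1,2,3,5,6,8,9}; box has {2,3,4,5,6} → only 7 remains.

7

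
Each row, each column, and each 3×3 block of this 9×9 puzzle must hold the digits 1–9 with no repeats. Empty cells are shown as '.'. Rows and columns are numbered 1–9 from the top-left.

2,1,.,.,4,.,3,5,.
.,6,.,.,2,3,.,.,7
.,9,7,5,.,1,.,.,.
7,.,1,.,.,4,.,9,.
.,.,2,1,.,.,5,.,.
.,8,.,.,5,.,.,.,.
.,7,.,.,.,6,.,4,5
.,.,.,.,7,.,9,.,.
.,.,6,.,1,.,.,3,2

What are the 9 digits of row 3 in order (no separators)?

r1c3 = 8: row 1 has {1,2,3,4,5}; col 3 has {1,2,6,7}; box has {1,2,6,7,9} → only 8 remains.
r2c4 = 9: in row 2, 9 can only go here (every other open cell in that row sees a 9).
r1c6 = 7: row 1 has {1,2,3,4,5,8}; col 6 has {1,3,4,6}; box has {1,2,3,4,5,9} → only 7 remains.
r1c4 = 6: row 1 has {1,2,3,4,5,7,8}; col 4 has {1,5,9}; box has {1,2,3,4,5,7,9} → only 6 remains.
r1c9 = 9: row 1 has {1,2,3,4,5,6,7,8}; col 9 has {2,5,7}; box has {3,5,7} → only 9 remains.
r3c5 = 8: row 3 has {1,5,7,9}; col 5 has {1,2,4,5,7}; box has {1,2,3,4,5,6,7,9} → only 8 remains.
r3c1 = 3: in row 3, 3 can only go here (every other open cell in that row sees a 3).
r4c2 = 5: in row 4, 5 can only go here (every other open cell in that row sees a 5).
r9c2 = 4: row 9 has {1,2,3,6}; col 2 has {1,5,6,7,8,9}; box has {6,7} → only 4 remains.
r9c4 = 8: row 9 has {1,2,3,4,6}; col 4 has {1,5,6,9}; box has {1,6,7} → only 8 remains.
r9c7 = 7: row 9 has {1,2,3,4,6,8}; col 7 has {3,5,9}; box has {2,3,4,5,9} → only 7 remains.
r5c2 = 3: row 5 has {1,2,5}; col 2 has {1,4,5,6,7,8,9}; box has {1,2,5,7,8} → only 3 remains.
r8c2 = 2: row 8 has {7,9}; col 2 has {1,3,4,5,6,7,8,9}; box has {4,6,7} → only 2 remains.
r8c6 = 5: row 8 has {2,7,9}; col 6 has {1,3,4,6,7}; box has {1,6,7,8} → only 5 remains.
r9c6 = 9: row 9 has {1,2,3,4,6,7,8}; col 6 has {1,3,4,5,6,7}; box has {1,5,6,7,8} → only 9 remains.
r5c6 = 8: row 5 has {1,2,3,5}; col 6 has {1,3,4,5,6,7,9}; box has {1,4,5} → only 8 remains.
r6c6 = 2: row 6 has {5,8}; col 6 has {1,3,4,5,6,7,8,9}; box has {1,4,5,8} → only 2 remains.
r7c5 = 3: row 7 has {4,5,6,7}; col 5 has {1,2,4,5,7,8}; box has {1,5,6,7,8,9} → only 3 remains.
r8c3 = 3: row 8 has {2,5,7,9}; col 3 has {1,2,6,7,8}; box has {2,4,6,7} → only 3 remains.
r8c4 = 4: row 8 has {2,3,5,7,9}; col 4 has {1,5,6,8,9}; box has {1,3,5,6,7,8,9} → only 4 remains.
r9c1 = 5: row 9 has {1,2,3,4,6,7,8,9}; col 1 has {2,3,7}; box has {2,3,4,6,7} → only 5 remains.
r2c1 = 4: row 2 has {2,3,6,7,9}; col 1 has {2,3,5,7}; box has {1,2,3,6,7,8,9} → only 4 remains.
r2c3 = 5: row 2 has {2,3,4,6,7,9}; col 3 has {1,2,3,6,7,8}; box has {1,2,3,4,6,7,8,9} → only 5 remains.
r4c4 = 3: row 4 has {1,4,5,7,9}; col 4 has {1,4,5,6,8,9}; box has {1,2,4,5,8} → only 3 remains.
r4c5 = 6: row 4 has {1,3,4,5,7,9}; col 5 has {1,2,3,4,5,7,8}; box has {1,2,3,4,5,8} → only 6 remains.
r4c9 = 8: row 4 has {1,3,4,5,6,7,9}; col 9 has {2,5,7,9}; box has {5,9} → only 8 remains.
r5c5 = 9: row 5 has {1,2,3,5,8}; col 5 has {1,2,3,4,5,6,7,8}; box has {1,2,3,4,5,6,8} → only 9 remains.
r6c4 = 7: row 6 has {2,5,8}; col 4 has {1,3,4,5,6,8,9}; box has {1,2,3,4,5,6,8,9} → only 7 remains.
r7c3 = 9: row 7 has {3,4,5,6,7}; col 3 has {1,2,3,5,6,7,8}; box has {2,3,4,5,6,7} → only 9 remains.
r7c4 = 2: row 7 has {3,4,5,6,7,9}; col 4 has {1,3,4,5,6,7,8,9}; box has {1,3,4,5,6,7,8,9} → only 2 remains.
r4c7 = 2: row 4 has {1,3,4,5,6,7,8,9}; col 7 has {3,5,7,9}; box has {5,8,9} → only 2 remains.
r5c1 = 6: row 5 has {1,2,3,5,8,9}; col 1 has {2,3,4,5,7}; box has {1,2,3,5,7,8} → only 6 remains.
r5c8 = 7: row 5 has {1,2,3,5,6,8,9}; col 8 has {3,4,5,9}; box has {2,5,8,9} → only 7 remains.
r5c9 = 4: row 5 has {1,2,3,5,6,7,8,9}; col 9 has {2,5,7,8,9}; box has {2,5,7,8,9} → only 4 remains.
r6c1 = 9: row 6 has {2,5,7,8}; col 1 has {2,3,4,5,6,7}; box has {1,2,3,5,6,7,8} → only 9 remains.
r6c3 = 4: row 6 has {2,5,7,8,9}; col 3 has {1,2,3,5,6,7,8,9}; box has {1,2,3,5,6,7,8,9} → only 4 remains.
r3c9 = 6: row 3 has {1,3,5,7,8,9}; col 9 has {2,4,5,7,8,9}; box has {3,5,7,9} → only 6 remains.
r8c9 = 1: row 8 has {2,3,4,5,7,9}; col 9 has {2,4,5,6,7,8,9}; box has {2,3,4,5,7,9} → only 1 remains.
r3c7 = 4: row 3 has {1,3,5,6,7,8,9}; col 7 has {2,3,5,7,9}; box has {3,5,6,7,9} → only 4 remains.
r3c8 = 2: row 3 has {1,3,4,5,6,7,8,9}; col 8 has {3,4,5,7,9}; box has {3,4,5,6,7,9} → only 2 remains.

397581426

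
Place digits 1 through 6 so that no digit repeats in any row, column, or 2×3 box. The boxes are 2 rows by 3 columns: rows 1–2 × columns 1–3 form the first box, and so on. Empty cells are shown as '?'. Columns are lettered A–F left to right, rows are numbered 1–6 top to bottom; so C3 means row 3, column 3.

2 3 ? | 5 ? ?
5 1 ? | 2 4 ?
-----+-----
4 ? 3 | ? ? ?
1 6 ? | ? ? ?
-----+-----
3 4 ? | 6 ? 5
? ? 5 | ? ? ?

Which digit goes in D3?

C2 = 6: row 2 has {1,2,4,5}; col 3 has {3,5}; box has {1,2,3,5} → only 6 remains.
F2 = 3: row 2 has {1,2,4,5,6}; col 6 has {5}; box has {2,4,5} → only 3 remains.
D3 = 1: row 3 has {3,4}; col 4 has {2,5,6}; box has {} → only 1 remains.

1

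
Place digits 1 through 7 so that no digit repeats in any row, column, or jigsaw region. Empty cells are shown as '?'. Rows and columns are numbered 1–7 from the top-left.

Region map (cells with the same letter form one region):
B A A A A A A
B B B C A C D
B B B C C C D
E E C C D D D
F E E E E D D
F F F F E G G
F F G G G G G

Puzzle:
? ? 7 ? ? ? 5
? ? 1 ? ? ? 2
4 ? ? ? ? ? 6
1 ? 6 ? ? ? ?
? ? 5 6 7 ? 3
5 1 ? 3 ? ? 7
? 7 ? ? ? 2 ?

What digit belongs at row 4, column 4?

2

row 4, column 7 = 4: row 4 has {1,6}; col 7 has {2,3,5,6,7}; region has {2,3,6} → only 4 remains.
row 5, column 1 = 2: row 5 has {3,5,6,7}; col 1 has {1,4,5}; region has {1,3,5,7} → only 2 remains.
row 5, column 2 = 4: row 5 has {2,3,5,6,7}; col 2 has {1,7}; region has {1,5,6,7} → only 4 remains.
row 5, column 6 = 1: row 5 has {2,3,4,5,6,7}; col 6 has {2}; region has {2,3,4,6} → only 1 remains.
row 6, column 3 = 4: row 6 has {1,3,5,7}; col 3 has {1,5,6,7}; region has {1,2,3,5,7} → only 4 remains.
row 6, column 5 = 2: row 6 has {1,3,4,5,7}; col 5 has {7}; region has {1,4,5,6,7} → only 2 remains.
row 6, column 6 = 6: row 6 has {1,2,3,4,5,7}; col 6 has {1,2}; region has {2,7} → only 6 remains.
row 7, column 1 = 6: row 7 has {2,7}; col 1 has {1,2,4,5}; region has {1,2,3,4,5,7} → only 6 remains.
row 7, column 3 = 3: row 7 has {2,6,7}; col 3 has {1,4,5,6,7}; region has {2,6,7} → only 3 remains.
row 7, column 7 = 1: row 7 has {2,3,6,7}; col 7 has {2,3,4,5,6,7}; region has {2,3,6,7} → only 1 remains.
row 1, column 1 = 3: row 1 has {5,7}; col 1 has {1,2,4,5,6}; region has {1,4} → only 3 remains.
row 1, column 6 = 4: row 1 has {3,5,7}; col 6 has {1,2,6}; region has {5,7} → only 4 remains.
row 2, column 1 = 7: row 2 has {1,2}; col 1 has {1,2,3,4,5,6}; region has {1,3,4} → only 7 remains.
row 3, column 3 = 2: row 3 has {4,6}; col 3 has {1,3,4,5,6,7}; region has {1,3,4,7} → only 2 remains.
row 4, column 2 = 3: row 4 has {1,4,6}; col 2 has {1,4,7}; region has {1,2,4,5,6,7} → only 3 remains.
row 4, column 5 = 5: row 4 has {1,3,4,6}; col 5 has {2,7}; region has {1,2,3,4,6} → only 5 remains.
row 4, column 6 = 7: row 4 has {1,3,4,5,6}; col 6 has {1,2,4,6}; region has {1,2,3,4,5,6} → only 7 remains.
row 7, column 5 = 4: row 7 has {1,2,3,6,7}; col 5 has {2,5,7}; region has {1,2,3,6,7} → only 4 remains.
row 3, column 2 = 5: row 3 has {2,4,6}; col 2 has {1,3,4,7}; region has {1,2,3,4,7} → only 5 remains.
row 3, column 6 = 3: row 3 has {2,4,5,6}; col 6 has {1,2,4,6,7}; region has {6} → only 3 remains.
row 4, column 4 = 2: row 4 has {1,3,4,5,6,7}; col 4 has {3,6}; region has {3,6} → only 2 remains.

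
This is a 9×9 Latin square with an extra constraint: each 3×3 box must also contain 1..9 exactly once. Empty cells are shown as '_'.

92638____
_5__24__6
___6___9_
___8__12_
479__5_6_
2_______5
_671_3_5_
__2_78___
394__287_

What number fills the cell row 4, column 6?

row 4, column 2 = 3 (sole candidate).
row 4, column 3 = 5 (sole candidate).
row 5, column 4 = 2 (sole candidate).
row 5, column 7 = 3 (sole candidate).
row 5, column 9 = 8 (sole candidate).
row 6, column 8 = 4 (sole candidate).
row 7, column 1 = 8 (sole candidate).
row 8, column 2 = 1 (sole candidate).
row 8, column 8 = 3 (sole candidate).
row 9, column 4 = 5 (sole candidate).
row 9, column 5 = 6 (sole candidate).
row 9, column 9 = 1 (sole candidate).
row 1, column 8 = 1 (sole candidate).
row 2, column 7 = 7 (sole candidate).
row 2, column 8 = 8 (sole candidate).
row 4, column 1 = 6 (sole candidate).
row 5, column 5 = 1 (sole candidate).
row 6, column 2 = 8 (sole candidate).
row 6, column 3 = 1 (sole candidate).
row 6, column 7 = 9 (sole candidate).
row 8, column 1 = 5 (sole candidate).
row 1, column 6 = 7 (sole candidate).
row 1, column 9 = 4 (sole candidate).
row 2, column 1 = 1 (sole candidate).
row 2, column 3 = 3 (sole candidate).
row 2, column 4 = 9 (sole candidate).
row 3, column 1 = 7 (sole candidate).
row 3, column 2 = 4 (sole candidate).
row 3, column 3 = 8 (sole candidate).
row 3, column 5 = 5 (sole candidate).
row 3, column 6 = 1 (sole candidate).
row 3, column 7 = 2 (sole candidate).
row 3, column 9 = 3 (sole candidate).
row 4, column 6 = 9: row 4 has {1,2,3,5,6,8}; col 6 has {1,2,3,4,5,7,8}; box has {1,2,5,8} → only 9 remains.

9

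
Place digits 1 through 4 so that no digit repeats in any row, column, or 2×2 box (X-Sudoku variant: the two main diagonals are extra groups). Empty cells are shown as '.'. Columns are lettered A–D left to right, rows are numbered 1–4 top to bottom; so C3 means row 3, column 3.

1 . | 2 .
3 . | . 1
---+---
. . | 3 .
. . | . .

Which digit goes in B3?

B1 = 4 (sole candidate).
D1 = 3 (sole candidate).
B2 = 2 (sole candidate).
C2 = 4 (sole candidate).
B3 = 1: row 3 has {3}; col 2 has {2,4}; box has {}; anti-diagonal has {3,4} → only 1 remains.

1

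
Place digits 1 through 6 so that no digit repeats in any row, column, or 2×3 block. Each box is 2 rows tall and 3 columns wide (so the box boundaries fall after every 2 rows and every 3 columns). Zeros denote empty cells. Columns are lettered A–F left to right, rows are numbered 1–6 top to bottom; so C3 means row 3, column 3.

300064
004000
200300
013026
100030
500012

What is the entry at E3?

4

A2 = 6 (sole candidate).
E2 = 5 (sole candidate).
E3 = 4: row 3 has {2,3}; col 5 has {1,2,3,5,6}; box has {2,3,6} → only 4 remains.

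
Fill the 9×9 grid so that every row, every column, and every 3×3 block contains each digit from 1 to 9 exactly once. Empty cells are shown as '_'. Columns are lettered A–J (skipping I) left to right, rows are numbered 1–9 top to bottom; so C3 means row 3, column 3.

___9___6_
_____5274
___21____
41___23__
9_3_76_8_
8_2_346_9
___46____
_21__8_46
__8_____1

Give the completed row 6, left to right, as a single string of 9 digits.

872534619

E2 = 8: row 2 has {2,4,5,7}; col 5 has {1,3,6,7}; box has {1,2,5,9} → only 8 remains.
H4 = 5: row 4 has {1,2,3,4}; col 8 has {4,6,7,8}; box has {3,6,8,9} → only 5 remains.
J4 = 7: row 4 has {1,2,3,4,5}; col 9 has {1,4,6,9}; box has {3,5,6,8,9} → only 7 remains.
B5 = 5: row 5 has {3,6,7,8,9}; col 2 has {1,2}; box has {1,2,3,4,8,9} → only 5 remains.
D5 = 1: row 5 has {3,5,6,7,8,9}; col 4 has {2,4,9}; box has {2,3,4,6,7} → only 1 remains.
G5 = 4: row 5 has {1,3,5,6,7,8,9}; col 7 has {2,3,6}; box has {3,5,6,7,8,9} → only 4 remains.
J5 = 2: row 5 has {1,3,4,5,6,7,8,9}; col 9 has {1,4,6,7,9}; box has {3,4,5,6,7,8,9} → only 2 remains.
B6 = 7: row 6 has {2,3,4,6,8,9}; col 2 has {1,2,5}; box has {1,2,3,4,5,8,9} → only 7 remains.
D6 = 5: row 6 has {2,3,4,6,7,8,9}; col 4 has {1,2,4,9}; box has {1,2,3,4,6,7} → only 5 remains.
H6 = 1: row 6 has {2,3,4,5,6,7,8,9}; col 8 has {4,5,6,7,8}; box has {2,3,4,5,6,7,8,9} → only 1 remains.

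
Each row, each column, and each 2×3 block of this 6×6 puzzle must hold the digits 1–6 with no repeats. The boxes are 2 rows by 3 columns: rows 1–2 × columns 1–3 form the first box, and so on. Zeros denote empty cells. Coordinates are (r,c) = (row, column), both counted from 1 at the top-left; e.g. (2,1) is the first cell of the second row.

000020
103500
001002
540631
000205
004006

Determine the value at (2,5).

6

(2,6) = 4 (sole candidate).
(3,4) = 4 (sole candidate).
(3,5) = 5 (sole candidate).
(4,3) = 2 (sole candidate).
(5,3) = 6 (sole candidate).
(6,5) = 1 (sole candidate).
(1,3) = 5 (sole candidate).
(1,6) = 3 (sole candidate).
(2,5) = 6: row 2 has {1,3,4,5}; col 5 has {1,2,3,5}; box has {2,3,4,5} → only 6 remains.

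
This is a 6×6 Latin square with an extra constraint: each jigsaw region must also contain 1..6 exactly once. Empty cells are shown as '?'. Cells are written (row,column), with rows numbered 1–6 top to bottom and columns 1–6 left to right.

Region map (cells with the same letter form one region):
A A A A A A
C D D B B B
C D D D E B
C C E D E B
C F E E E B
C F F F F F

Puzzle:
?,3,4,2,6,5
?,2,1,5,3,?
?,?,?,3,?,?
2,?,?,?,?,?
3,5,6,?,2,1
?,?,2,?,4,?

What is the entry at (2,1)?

(1,1) = 1 (sole candidate).
(3,3) = 5 (sole candidate).
(3,5) = 1 (sole candidate).
(4,3) = 3 (sole candidate).
(4,5) = 5 (sole candidate).
(5,4) = 4 (sole candidate).
(4,4) = 6 (sole candidate).
(4,6) = 4 (sole candidate).
(6,4) = 1 (sole candidate).
(2,6) = 6 (sole candidate).
(3,2) = 4 (sole candidate).
(3,6) = 2 (sole candidate).
(4,2) = 1 (sole candidate).
(6,2) = 6 (sole candidate).
(6,6) = 3 (sole candidate).
(2,1) = 4: row 2 has {1,2,3,5,6}; col 1 has {1,2,3}; region has {1,2,3} → only 4 remains.

4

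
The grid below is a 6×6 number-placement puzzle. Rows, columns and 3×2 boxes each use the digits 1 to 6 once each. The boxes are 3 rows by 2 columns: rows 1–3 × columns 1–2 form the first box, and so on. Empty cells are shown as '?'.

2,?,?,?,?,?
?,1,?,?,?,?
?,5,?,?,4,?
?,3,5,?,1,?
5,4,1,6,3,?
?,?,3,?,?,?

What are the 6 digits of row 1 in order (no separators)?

R1C2 = 6: row 1 has {2}; col 2 has {1,3,4,5}; box has {1,2,5} → only 6 remains.
R1C3 = 4: row 1 has {2,6}; col 3 has {1,3,5}; box has {} → only 4 remains.
R1C5 = 5: row 1 has {2,4,6}; col 5 has {1,3,4}; box has {4} → only 5 remains.
R3C1 = 3: row 3 has {4,5}; col 1 has {2,5}; box has {1,2,5,6} → only 3 remains.
R4C1 = 6: row 4 has {1,3,5}; col 1 has {2,3,5}; box has {3,4,5} → only 6 remains.
R5C6 = 2: row 5 has {1,3,4,5,6}; col 6 has {}; box has {1,3} → only 2 remains.
R6C1 = 1: row 6 has {3}; col 1 has {2,3,5,6}; box has {3,4,5,6} → only 1 remains.
R6C2 = 2: row 6 has {1,3}; col 2 has {1,3,4,5,6}; box has {1,3,4,5,6} → only 2 remains.
R6C4 = 4: row 6 has {1,2,3}; col 4 has {6}; box has {1,3,5,6} → only 4 remains.
R6C5 = 6: row 6 has {1,2,3,4}; col 5 has {1,3,4,5}; box has {1,2,3} → only 6 remains.
R6C6 = 5: row 6 has {1,2,3,4,6}; col 6 has {2}; box has {1,2,3,6} → only 5 remains.
R2C1 = 4: row 2 has {1}; col 1 has {1,2,3,5,6}; box has {1,2,3,5,6} → only 4 remains.
R2C5 = 2: row 2 has {1,4}; col 5 has {1,3,4,5,6}; box has {4,5} → only 2 remains.
R4C4 = 2: row 4 has {1,3,5,6}; col 4 has {4,6}; box has {1,3,4,5,6} → only 2 remains.
R4C6 = 4: row 4 has {1,2,3,5,6}; col 6 has {2,5}; box has {1,2,3,5,6} → only 4 remains.
R2C3 = 6: row 2 has {1,2,4}; col 3 has {1,3,4,5}; box has {4} → only 6 remains.
R2C6 = 3: row 2 has {1,2,4,6}; col 6 has {2,4,5}; box has {2,4,5} → only 3 remains.
R3C3 = 2: row 3 has {3,4,5}; col 3 has {1,3,4,5,6}; box has {4,6} → only 2 remains.
R3C4 = 1: row 3 has {2,3,4,5}; col 4 has {2,4,6}; box has {2,4,6} → only 1 remains.
R3C6 = 6: row 3 has {1,2,3,4,5}; col 6 has {2,3,4,5}; box has {2,3,4,5} → only 6 remains.
R1C4 = 3: row 1 has {2,4,5,6}; col 4 has {1,2,4,6}; box has {1,2,4,6} → only 3 remains.
R1C6 = 1: row 1 has {2,3,4,5,6}; col 6 has {2,3,4,5,6}; box has {2,3,4,5,6} → only 1 remains.

264351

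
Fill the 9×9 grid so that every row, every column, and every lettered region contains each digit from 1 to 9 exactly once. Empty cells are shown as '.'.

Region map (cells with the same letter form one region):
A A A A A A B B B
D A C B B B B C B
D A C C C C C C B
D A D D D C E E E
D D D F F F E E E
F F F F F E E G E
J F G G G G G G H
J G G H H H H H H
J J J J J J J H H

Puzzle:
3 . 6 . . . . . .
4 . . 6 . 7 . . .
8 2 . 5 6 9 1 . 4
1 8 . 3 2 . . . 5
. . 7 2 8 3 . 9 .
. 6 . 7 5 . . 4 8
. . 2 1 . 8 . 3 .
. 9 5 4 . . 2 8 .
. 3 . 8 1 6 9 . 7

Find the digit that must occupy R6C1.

9

R1C4 = 9: row 1 has {3,6}; col 4 has {1,2,3,4,5,6,7,8}; region has {2,3,6,8} → only 9 remains.
R2C8 = 2: row 2 has {4,6,7}; col 8 has {3,4,8,9}; region has {1,5,6,9} → only 2 remains.
R3C3 = 3: row 3 has {1,2,4,5,6,8,9}; col 3 has {2,5,6,7}; region has {1,2,5,6,9} → only 3 remains.
R3C8 = 7: row 3 has {1,2,3,4,5,6,8,9}; col 8 has {2,3,4,8,9}; region has {1,2,3,5,6,9} → only 7 remains.
R4C3 = 9: row 4 has {1,2,3,5,8}; col 3 has {2,3,5,6,7}; region has {1,2,3,4,7,8} → only 9 remains.
R4C6 = 4: row 4 has {1,2,3,5,8,9}; col 6 has {3,6,7,8,9}; region has {1,2,3,5,6,7,9} → only 4 remains.
R4C8 = 6: row 4 has {1,2,3,4,5,8,9}; col 8 has {2,3,4,7,8,9}; region has {5,8,9} → only 6 remains.
R5C2 = 5: row 5 has {2,3,7,8,9}; col 2 has {2,3,6,8,9}; region has {1,2,3,4,7,8,9} → only 5 remains.
R5C7 = 4: row 5 has {2,3,5,7,8,9}; col 7 has {1,2,9}; region has {5,6,8,9} → only 4 remains.
R5C9 = 1: row 5 has {2,3,4,5,7,8,9}; col 9 has {4,5,7,8}; region has {4,5,6,8,9} → only 1 remains.
R6C1 = 9: row 6 has {4,5,6,7,8}; col 1 has {1,3,4,8}; region has {2,3,5,6,7,8} → only 9 remains.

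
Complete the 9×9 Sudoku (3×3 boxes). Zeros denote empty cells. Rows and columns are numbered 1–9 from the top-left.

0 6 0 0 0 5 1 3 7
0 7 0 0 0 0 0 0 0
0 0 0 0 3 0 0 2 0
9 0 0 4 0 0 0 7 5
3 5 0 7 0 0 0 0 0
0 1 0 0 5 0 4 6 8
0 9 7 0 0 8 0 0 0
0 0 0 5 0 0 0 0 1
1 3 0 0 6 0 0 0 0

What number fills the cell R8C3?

R6C3 = 2: row 6 has {1,4,5,6,8}; col 3 has {7}; box has {1,3,5,9} → only 2 remains.
R4C2 = 8: row 4 has {4,5,7,9}; col 2 has {1,3,5,6,7,9}; box has {1,2,3,5,9} → only 8 remains.
R4C3 = 6: row 4 has {4,5,7,8,9}; col 3 has {2,7}; box has {1,2,3,5,8,9} → only 6 remains.
R5C3 = 4: row 5 has {3,5,7}; col 3 has {2,6,7}; box has {1,2,3,5,6,8,9} → only 4 remains.
R6C1 = 7: row 6 has {1,2,4,5,6,8}; col 1 has {1,3,9}; box has {1,2,3,4,5,6,8,9} → only 7 remains.
R8C3 = 8: row 8 has {1,5}; col 3 has {2,4,6,7}; box has {1,3,7,9} → only 8 remains.

8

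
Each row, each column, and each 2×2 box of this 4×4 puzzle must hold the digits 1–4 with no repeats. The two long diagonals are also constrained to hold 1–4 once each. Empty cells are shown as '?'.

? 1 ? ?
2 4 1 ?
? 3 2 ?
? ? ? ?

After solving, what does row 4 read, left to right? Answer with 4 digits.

4231

row 1, column 1 = 3: row 1 has {1}; col 1 has {2}; box has {1,2,4}; main diagonal has {2,4} → only 3 remains.
row 1, column 3 = 4: row 1 has {1,3}; col 3 has {1,2}; box has {1} → only 4 remains.
row 1, column 4 = 2: row 1 has {1,3,4}; col 4 has {}; box has {1,4}; anti-diagonal has {1,3} → only 2 remains.
row 2, column 4 = 3: row 2 has {1,2,4}; col 4 has {2}; box has {1,2,4} → only 3 remains.
row 4, column 1 = 4: row 4 has {}; col 1 has {2,3}; box has {3}; anti-diagonal has {1,2,3} → only 4 remains.
row 4, column 2 = 2: row 4 has {4}; col 2 has {1,3,4}; box has {3,4} → only 2 remains.
row 4, column 3 = 3: row 4 has {2,4}; col 3 has {1,2,4}; box has {2} → only 3 remains.
row 4, column 4 = 1: row 4 has {2,3,4}; col 4 has {2,3}; box has {2,3}; main diagonal has {2,3,4} → only 1 remains.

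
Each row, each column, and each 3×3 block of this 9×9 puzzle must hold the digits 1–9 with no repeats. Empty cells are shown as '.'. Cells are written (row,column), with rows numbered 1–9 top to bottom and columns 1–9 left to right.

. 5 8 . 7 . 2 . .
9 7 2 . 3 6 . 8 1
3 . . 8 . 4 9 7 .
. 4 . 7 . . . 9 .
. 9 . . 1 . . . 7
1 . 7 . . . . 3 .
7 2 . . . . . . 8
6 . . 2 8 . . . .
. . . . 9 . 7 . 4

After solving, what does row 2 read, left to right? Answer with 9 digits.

(1,1) = 4: row 1 has {2,5,7,8}; col 1 has {1,3,6,7,9}; box has {2,3,5,7,8,9} → only 4 remains.
(1,8) = 6: row 1 has {2,4,5,7,8}; col 8 has {3,7,8,9}; box has {1,2,7,8,9} → only 6 remains.
(1,9) = 3: row 1 has {2,4,5,6,7,8}; col 9 has {1,4,7,8}; box has {1,2,6,7,8,9} → only 3 remains.
(2,4) = 5: row 2 has {1,2,3,6,7,8,9}; col 4 has {2,7,8}; box has {3,4,6,7,8} → only 5 remains.
(2,7) = 4: row 2 has {1,2,3,5,6,7,8,9}; col 7 has {2,7,9}; box has {1,2,3,6,7,8,9} → only 4 remains.

972536481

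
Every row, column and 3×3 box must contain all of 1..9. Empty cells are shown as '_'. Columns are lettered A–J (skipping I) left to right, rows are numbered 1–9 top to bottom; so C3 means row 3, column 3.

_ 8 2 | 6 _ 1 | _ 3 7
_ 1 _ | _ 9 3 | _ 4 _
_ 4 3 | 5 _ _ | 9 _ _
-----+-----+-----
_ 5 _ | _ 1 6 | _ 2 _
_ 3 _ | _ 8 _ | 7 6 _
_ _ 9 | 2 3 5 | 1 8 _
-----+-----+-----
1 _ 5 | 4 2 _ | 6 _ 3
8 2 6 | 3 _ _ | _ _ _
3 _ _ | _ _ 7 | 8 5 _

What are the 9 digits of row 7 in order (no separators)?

E1 = 4: row 1 has {1,2,3,6,7,8}; col 5 has {1,2,3,8,9}; box has {1,3,5,6,9} → only 4 remains.
G1 = 5: row 1 has {1,2,3,4,6,7,8}; col 7 has {1,6,7,8,9}; box has {3,4,7,9} → only 5 remains.
C2 = 7: row 2 has {1,3,4,9}; col 3 has {2,3,5,6,9}; box has {1,2,3,4,8} → only 7 remains.
D2 = 8: row 2 has {1,3,4,7,9}; col 4 has {2,3,4,5,6}; box has {1,3,4,5,6,9} → only 8 remains.
G2 = 2: row 2 has {1,3,4,7,8,9}; col 7 has {1,5,6,7,8,9}; box has {3,4,5,7,9} → only 2 remains.
J2 = 6: row 2 has {1,2,3,4,7,8,9}; col 9 has {3,7}; box has {2,3,4,5,7,9} → only 6 remains.
A3 = 6: row 3 has {3,4,5,9}; col 1 has {1,3,8}; box has {1,2,3,4,7,8} → only 6 remains.
E3 = 7: row 3 has {3,4,5,6,9}; col 5 has {1,2,3,4,8,9}; box has {1,3,4,5,6,8,9} → only 7 remains.
F3 = 2: row 3 has {3,4,5,6,7,9}; col 6 has {1,3,5,6,7}; box has {1,3,4,5,6,7,8,9} → only 2 remains.
H3 = 1: row 3 has {2,3,4,5,6,7,9}; col 8 has {2,3,4,5,6,8}; box has {2,3,4,5,6,7,9} → only 1 remains.
J3 = 8: row 3 has {1,2,3,4,5,6,7,9}; col 9 has {3,6,7}; box has {1,2,3,4,5,6,7,9} → only 8 remains.
D5 = 9: row 5 has {3,6,7,8}; col 4 has {2,3,4,5,6,8}; box has {1,2,3,5,6,8} → only 9 remains.
F5 = 4: row 5 has {3,6,7,8,9}; col 6 has {1,2,3,5,6,7}; box has {1,2,3,5,6,8,9} → only 4 remains.
J5 = 5: row 5 has {3,4,6,7,8,9}; col 9 has {3,6,7,8}; box has {1,2,6,7,8} → only 5 remains.
J6 = 4: row 6 has {1,2,3,5,8,9}; col 9 has {3,5,6,7,8}; box has {1,2,5,6,7,8} → only 4 remains.
E8 = 5: row 8 has {2,3,6,8}; col 5 has {1,2,3,4,7,8,9}; box has {2,3,4,7} → only 5 remains.
F8 = 9: row 8 has {2,3,5,6,8}; col 6 has {1,2,3,4,5,6,7}; box has {2,3,4,5,7} → only 9 remains.
G8 = 4: row 8 has {2,3,5,6,8,9}; col 7 has {1,2,5,6,7,8,9}; box has {3,5,6,8} → only 4 remains.
H8 = 7: row 8 has {2,3,4,5,6,8,9}; col 8 has {1,2,3,4,5,6,8}; box has {3,4,5,6,8} → only 7 remains.
J8 = 1: row 8 has {2,3,4,5,6,7,8,9}; col 9 has {3,4,5,6,7,8}; box has {3,4,5,6,7,8} → only 1 remains.
B9 = 9: row 9 has {3,5,7,8}; col 2 has {1,2,3,4,5,8}; box has {1,2,3,5,6,8} → only 9 remains.
C9 = 4: row 9 has {3,5,7,8,9}; col 3 has {2,3,5,6,7,9}; box has {1,2,3,5,6,8,9} → only 4 remains.
D9 = 1: row 9 has {3,4,5,7,8,9}; col 4 has {2,3,4,5,6,8,9}; box has {2,3,4,5,7,9} → only 1 remains.
E9 = 6: row 9 has {1,3,4,5,7,8,9}; col 5 has {1,2,3,4,5,7,8,9}; box has {1,2,3,4,5,7,9} → only 6 remains.
J9 = 2: row 9 has {1,3,4,5,6,7,8,9}; col 9 has {1,3,4,5,6,7,8}; box has {1,3,4,5,6,7,8} → only 2 remains.
A1 = 9: row 1 has {1,2,3,4,5,6,7,8}; col 1 has {1,3,6,8}; box has {1,2,3,4,6,7,8} → only 9 remains.
A2 = 5: row 2 has {1,2,3,4,6,7,8,9}; col 1 has {1,3,6,8,9}; box has {1,2,3,4,6,7,8,9} → only 5 remains.
C4 = 8: row 4 has {1,2,5,6}; col 3 has {2,3,4,5,6,7,9}; box has {3,5,9} → only 8 remains.
D4 = 7: row 4 has {1,2,5,6,8}; col 4 has {1,2,3,4,5,6,8,9}; box has {1,2,3,4,5,6,8,9} → only 7 remains.
G4 = 3: row 4 has {1,2,5,6,7,8}; col 7 has {1,2,4,5,6,7,8,9}; box has {1,2,4,5,6,7,8} → only 3 remains.
J4 = 9: row 4 has {1,2,3,5,6,7,8}; col 9 has {1,2,3,4,5,6,7,8}; box has {1,2,3,4,5,6,7,8} → only 9 remains.
A5 = 2: row 5 has {3,4,5,6,7,8,9}; col 1 has {1,3,5,6,8,9}; box has {3,5,8,9} → only 2 remains.
C5 = 1: row 5 has {2,3,4,5,6,7,8,9}; col 3 has {2,3,4,5,6,7,8,9}; box has {2,3,5,8,9} → only 1 remains.
A6 = 7: row 6 has {1,2,3,4,5,8,9}; col 1 has {1,2,3,5,6,8,9}; box has {1,2,3,5,8,9} → only 7 remains.
B6 = 6: row 6 has {1,2,3,4,5,7,8,9}; col 2 has {1,2,3,4,5,8,9}; box has {1,2,3,5,7,8,9} → only 6 remains.
B7 = 7: row 7 has {1,2,3,4,5,6}; col 2 has {1,2,3,4,5,6,8,9}; box has {1,2,3,4,5,6,8,9} → only 7 remains.
F7 = 8: row 7 has {1,2,3,4,5,6,7}; col 6 has {1,2,3,4,5,6,7,9}; box has {1,2,3,4,5,6,7,9} → only 8 remains.
H7 = 9: row 7 has {1,2,3,4,5,6,7,8}; col 8 has {1,2,3,4,5,6,7,8}; box has {1,2,3,4,5,6,7,8} → only 9 remains.

175428693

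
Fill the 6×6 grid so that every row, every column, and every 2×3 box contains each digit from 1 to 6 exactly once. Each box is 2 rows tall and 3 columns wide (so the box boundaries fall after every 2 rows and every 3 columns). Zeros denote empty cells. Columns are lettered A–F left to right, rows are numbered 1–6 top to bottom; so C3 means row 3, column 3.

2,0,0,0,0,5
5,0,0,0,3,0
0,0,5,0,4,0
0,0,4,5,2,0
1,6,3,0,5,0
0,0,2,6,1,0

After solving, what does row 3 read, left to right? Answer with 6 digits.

625341

E1 = 6: row 1 has {2,5}; col 5 has {1,2,3,4,5}; box has {3,5} → only 6 remains.
A6 = 4: row 6 has {1,2,6}; col 1 has {1,2,5}; box has {1,2,3,6} → only 4 remains.
B6 = 5: row 6 has {1,2,4,6}; col 2 has {6}; box has {1,2,3,4,6} → only 5 remains.
F6 = 3: row 6 has {1,2,4,5,6}; col 6 has {5}; box has {1,5,6} → only 3 remains.
C1 = 1: row 1 has {2,5,6}; col 3 has {2,3,4,5}; box has {2,5} → only 1 remains.
D1 = 4: row 1 has {1,2,5,6}; col 4 has {5,6}; box has {3,5,6} → only 4 remains.
B2 = 4: row 2 has {3,5}; col 2 has {5,6}; box has {1,2,5} → only 4 remains.
C2 = 6: row 2 has {3,4,5}; col 3 has {1,2,3,4,5}; box has {1,2,4,5} → only 6 remains.
D5 = 2: row 5 has {1,3,5,6}; col 4 has {4,5,6}; box has {1,3,5,6} → only 2 remains.
F5 = 4: row 5 has {1,2,3,5,6}; col 6 has {3,5}; box has {1,2,3,5,6} → only 4 remains.
B1 = 3: row 1 has {1,2,4,5,6}; col 2 has {4,5,6}; box has {1,2,4,5,6} → only 3 remains.
D2 = 1: row 2 has {3,4,5,6}; col 4 has {2,4,5,6}; box has {3,4,5,6} → only 1 remains.
F2 = 2: row 2 has {1,3,4,5,6}; col 6 has {3,4,5}; box has {1,3,4,5,6} → only 2 remains.
D3 = 3: row 3 has {4,5}; col 4 has {1,2,4,5,6}; box has {2,4,5} → only 3 remains.
B4 = 1: row 4 has {2,4,5}; col 2 has {3,4,5,6}; box has {4,5} → only 1 remains.
F4 = 6: row 4 has {1,2,4,5}; col 6 has {2,3,4,5}; box has {2,3,4,5} → only 6 remains.
A3 = 6: row 3 has {3,4,5}; col 1 has {1,2,4,5}; box has {1,4,5} → only 6 remains.
B3 = 2: row 3 has {3,4,5,6}; col 2 has {1,3,4,5,6}; box has {1,4,5,6} → only 2 remains.
F3 = 1: row 3 has {2,3,4,5,6}; col 6 has {2,3,4,5,6}; box has {2,3,4,5,6} → only 1 remains.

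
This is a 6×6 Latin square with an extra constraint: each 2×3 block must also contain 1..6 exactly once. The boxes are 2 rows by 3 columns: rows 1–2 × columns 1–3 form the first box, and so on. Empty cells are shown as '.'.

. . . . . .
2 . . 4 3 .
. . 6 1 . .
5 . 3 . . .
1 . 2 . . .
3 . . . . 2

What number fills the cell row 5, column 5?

4

row 3, column 1 = 4: row 3 has {1,6}; col 1 has {1,2,3,5}; box has {3,5,6} → only 4 remains.
row 3, column 2 = 2: row 3 has {1,4,6}; col 2 has {}; box has {3,4,5,6} → only 2 remains.
row 3, column 5 = 5: row 3 has {1,2,4,6}; col 5 has {3}; box has {1} → only 5 remains.
row 3, column 6 = 3: row 3 has {1,2,4,5,6}; col 6 has {2}; box has {1,5} → only 3 remains.
row 4, column 2 = 1: row 4 has {3,5}; col 2 has {2}; box has {2,3,4,5,6} → only 1 remains.
row 1, column 1 = 6: row 1 has {}; col 1 has {1,2,3,4,5}; box has {2} → only 6 remains.
row 2, column 2 = 5: row 2 has {2,3,4}; col 2 has {1,2}; box has {2,6} → only 5 remains.
row 2, column 3 = 1: row 2 has {2,3,4,5}; col 3 has {2,3,6}; box has {2,5,6} → only 1 remains.
row 2, column 6 = 6: row 2 has {1,2,3,4,5}; col 6 has {2,3}; box has {3,4} → only 6 remains.
row 4, column 6 = 4: row 4 has {1,3,5}; col 6 has {2,3,6}; box has {1,3,5} → only 4 remains.
row 5, column 6 = 5: row 5 has {1,2}; col 6 has {2,3,4,6}; box has {2} → only 5 remains.
row 6, column 4 = 6: row 6 has {2,3}; col 4 has {1,4}; box has {2,5} → only 6 remains.
row 1, column 3 = 4: row 1 has {6}; col 3 has {1,2,3,6}; box has {1,2,5,6} → only 4 remains.
row 1, column 6 = 1: row 1 has {4,6}; col 6 has {2,3,4,5,6}; box has {3,4,6} → only 1 remains.
row 4, column 4 = 2: row 4 has {1,3,4,5}; col 4 has {1,4,6}; box has {1,3,4,5} → only 2 remains.
row 4, column 5 = 6: row 4 has {1,2,3,4,5}; col 5 has {3,5}; box has {1,2,3,4,5} → only 6 remains.
row 5, column 4 = 3: row 5 has {1,2,5}; col 4 has {1,2,4,6}; box has {2,5,6} → only 3 remains.
row 5, column 5 = 4: row 5 has {1,2,3,5}; col 5 has {3,5,6}; box has {2,3,5,6} → only 4 remains.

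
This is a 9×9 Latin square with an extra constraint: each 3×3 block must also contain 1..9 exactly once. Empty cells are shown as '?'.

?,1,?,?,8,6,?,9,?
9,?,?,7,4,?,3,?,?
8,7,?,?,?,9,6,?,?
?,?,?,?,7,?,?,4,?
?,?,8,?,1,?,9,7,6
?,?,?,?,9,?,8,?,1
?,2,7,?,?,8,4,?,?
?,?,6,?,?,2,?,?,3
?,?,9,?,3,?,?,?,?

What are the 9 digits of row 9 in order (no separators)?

589437162

r8c5 = 5 (sole candidate).
r3c5 = 2 (sole candidate).
r7c5 = 6 (sole candidate).
r2c2 = 6 (hidden single in row 2).
r4c4 = 8 (hidden single in row 4).
r4c2 = 9 (hidden single in row 4).
r4c1 = 6 (hidden single in row 4).
r4c3 = 1 (hidden single in row 4).
r4c6 = 3 (hidden single in row 4).
r6c4 = 6 (hidden single in row 6).
r6c1 = 7 (hidden single in row 6).
r7c1 = 3 (hidden single in row 7).
r5c2 = 3 (hidden single in row 5).
r6c8 = 3 (hidden single in row 6).
r6c3 = 2 (hidden single in row 6).
r2c3 = 5 (sole candidate).
r2c6 = 1 (sole candidate).
r3c8 = 1 (hidden single in row 3).
r7c8 = 5 (sole candidate).
r7c9 = 9 (sole candidate).
r8c8 = 8 (sole candidate).
r2c8 = 2 (sole candidate).
r2c9 = 8 (sole candidate).
r7c4 = 1 (sole candidate).
r8c2 = 4 (sole candidate).
r8c4 = 9 (sole candidate).
r9c4 = 4: row 9 has {3,9}; col 4 has {1,6,7,8,9}; box has {1,2,3,5,6,8,9} → only 4 remains.
r9c6 = 7: row 9 has {3,4,9}; col 6 has {1,2,3,6,8,9}; box has {1,2,3,4,5,6,8,9} → only 7 remains.
r9c8 = 6: row 9 has {3,4,7,9}; col 8 has {1,2,3,4,5,7,8,9}; box has {3,4,5,8,9} → only 6 remains.
r9c9 = 2: row 9 has {3,4,6,7,9}; col 9 has {1,3,6,8,9}; box has {3,4,5,6,8,9} → only 2 remains.
r4c9 = 5 (sole candidate).
r6c2 = 5 (sole candidate).
r6c6 = 4 (sole candidate).
r8c1 = 1 (sole candidate).
r8c7 = 7 (sole candidate).
r9c1 = 5: row 9 has {2,3,4,6,7,9}; col 1 has {1,3,6,7,8,9}; box has {1,2,3,4,6,7,9} → only 5 remains.
r9c2 = 8: row 9 has {2,3,4,5,6,7,9}; col 2 has {1,2,3,4,5,6,7,9}; box has {1,2,3,4,5,6,7,9} → only 8 remains.
r9c7 = 1: row 9 has {2,3,4,5,6,7,8,9}; col 7 has {3,4,6,7,8,9}; box has {2,3,4,5,6,7,8,9} → only 1 remains.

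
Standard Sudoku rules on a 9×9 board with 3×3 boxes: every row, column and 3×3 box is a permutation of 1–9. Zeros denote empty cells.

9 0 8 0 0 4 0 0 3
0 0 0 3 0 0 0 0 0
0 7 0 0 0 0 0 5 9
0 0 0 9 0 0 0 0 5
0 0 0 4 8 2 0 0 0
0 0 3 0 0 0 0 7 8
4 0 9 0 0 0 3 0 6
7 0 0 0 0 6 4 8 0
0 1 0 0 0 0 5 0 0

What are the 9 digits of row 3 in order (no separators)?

r5c9 = 1 (sole candidate).
r8c9 = 2 (sole candidate).
r9c8 = 9 (sole candidate).
r9c9 = 7 (sole candidate).
r2c9 = 4 (sole candidate).
r7c8 = 1 (sole candidate).
r8c3 = 5 (sole candidate).
r8c4 = 1 (sole candidate).
r8c2 = 3 (sole candidate).
r8c5 = 9 (sole candidate).
r2c6 = 9 (hidden single in row 2).
r2c7 = 8 (hidden single in row 2).
r2c5 = 7 (hidden single in row 2).
r1c7 = 7 (hidden single in row 1).
r1c5 = 1 (hidden single in row 1).
r3c6 = 8: row 3 has {5,7,9}; col 6 has {2,4,6,9}; box has {1,3,4,7,9} → only 8 remains.
r9c6 = 3 (sole candidate).
r3c1 = 3: in row 3, 3 can only go here (every other open cell in that row sees a 3).
r3c3 = 4: in row 3, 4 can only go here (every other open cell in that row sees a 4).
r3c7 = 1: in row 3, 1 can only go here (every other open cell in that row sees a 1).
r5c8 = 3 (hidden single in row 5).
r5c3 = 7 (hidden single in row 5).
r4c5 = 3 (hidden single in row 4).
r4c6 = 7 (hidden single in row 4).
r7c6 = 5 (sole candidate).
r6c6 = 1 (sole candidate).
r7c5 = 2 (sole candidate).
r9c4 = 8 (sole candidate).
r9c5 = 4 (sole candidate).
r3c5 = 6: row 3 has {1,3,4,5,7,8,9}; col 5 has {1,2,3,4,7,8,9}; box has {1,3,4,7,8,9} → only 6 remains.
r6c5 = 5 (sole candidate).
r7c2 = 8 (sole candidate).
r7c4 = 7 (sole candidate).
r3c4 = 2: row 3 has {1,3,4,5,6,7,8,9}; col 4 has {1,3,4,7,8,9}; box has {1,3,4,6,7,8,9} → only 2 remains.

374268159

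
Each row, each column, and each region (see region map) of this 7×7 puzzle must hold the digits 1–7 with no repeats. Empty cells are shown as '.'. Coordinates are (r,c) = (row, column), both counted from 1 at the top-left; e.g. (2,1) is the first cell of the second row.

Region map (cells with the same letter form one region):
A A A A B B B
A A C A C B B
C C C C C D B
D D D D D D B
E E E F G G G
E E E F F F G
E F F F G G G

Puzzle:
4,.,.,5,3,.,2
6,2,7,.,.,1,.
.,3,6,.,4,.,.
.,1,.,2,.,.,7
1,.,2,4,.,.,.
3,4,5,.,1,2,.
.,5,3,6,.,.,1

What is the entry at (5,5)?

7

(1,2) = 7 (sole candidate).
(1,3) = 1 (sole candidate).
(1,6) = 6 (sole candidate).
(2,4) = 3 (sole candidate).
(2,5) = 5 (sole candidate).
(2,7) = 4 (sole candidate).
(3,1) = 2 (sole candidate).
(3,4) = 1 (sole candidate).
(3,7) = 5 (sole candidate).
(4,1) = 5 (sole candidate).
(4,3) = 4 (sole candidate).
(4,5) = 6 (sole candidate).
(4,6) = 3 (sole candidate).
(5,2) = 6 (sole candidate).
(5,5) = 7: row 5 has {1,2,4,6}; col 5 has {1,3,4,5,6}; region has {1} → only 7 remains.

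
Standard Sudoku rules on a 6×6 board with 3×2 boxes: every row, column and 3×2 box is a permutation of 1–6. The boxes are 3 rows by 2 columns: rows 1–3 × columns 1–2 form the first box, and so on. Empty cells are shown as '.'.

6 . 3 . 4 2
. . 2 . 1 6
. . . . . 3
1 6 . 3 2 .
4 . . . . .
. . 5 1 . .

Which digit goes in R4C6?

5

R1C4 = 5: row 1 has {2,3,4,6}; col 4 has {1,3}; box has {2,3} → only 5 remains.
R2C4 = 4: row 2 has {1,2,6}; col 4 has {1,3,5}; box has {2,3,5} → only 4 remains.
R3C4 = 6: row 3 has {3}; col 4 has {1,3,4,5}; box has {2,3,4,5} → only 6 remains.
R3C5 = 5: row 3 has {3,6}; col 5 has {1,2,4}; box has {1,2,3,4,6} → only 5 remains.
R4C3 = 4: row 4 has {1,2,3,6}; col 3 has {2,3,5}; box has {1,3,5} → only 4 remains.
R4C6 = 5: row 4 has {1,2,3,4,6}; col 6 has {2,3,6}; box has {2} → only 5 remains.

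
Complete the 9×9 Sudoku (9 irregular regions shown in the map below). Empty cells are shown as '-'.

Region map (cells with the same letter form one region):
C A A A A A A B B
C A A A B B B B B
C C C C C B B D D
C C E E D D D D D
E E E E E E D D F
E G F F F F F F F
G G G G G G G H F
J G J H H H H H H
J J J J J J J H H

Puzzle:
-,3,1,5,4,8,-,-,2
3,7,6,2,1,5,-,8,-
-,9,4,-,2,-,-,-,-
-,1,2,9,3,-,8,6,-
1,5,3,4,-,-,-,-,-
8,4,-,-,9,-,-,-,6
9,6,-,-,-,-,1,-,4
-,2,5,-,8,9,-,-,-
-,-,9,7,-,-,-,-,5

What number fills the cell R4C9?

R1C7 = 9: row 1 has {1,2,3,4,5,8}; col 7 has {1,8}; region has {1,2,3,4,5,6,7,8} → only 9 remains.
R1C8 = 7: row 1 has {1,2,3,4,5,8,9}; col 8 has {6,8}; region has {1,2,5,8} → only 7 remains.
R2C7 = 4: row 2 has {1,2,3,5,6,7,8}; col 7 has {1,8,9}; region has {1,2,5,7,8} → only 4 remains.
R2C9 = 9: row 2 has {1,2,3,4,5,6,7,8}; col 9 has {2,4,5,6}; region has {1,2,4,5,7,8} → only 9 remains.
R4C9 = 7: row 4 has {1,2,3,6,8,9}; col 9 has {2,4,5,6,9}; region has {3,6,8} → only 7 remains.

7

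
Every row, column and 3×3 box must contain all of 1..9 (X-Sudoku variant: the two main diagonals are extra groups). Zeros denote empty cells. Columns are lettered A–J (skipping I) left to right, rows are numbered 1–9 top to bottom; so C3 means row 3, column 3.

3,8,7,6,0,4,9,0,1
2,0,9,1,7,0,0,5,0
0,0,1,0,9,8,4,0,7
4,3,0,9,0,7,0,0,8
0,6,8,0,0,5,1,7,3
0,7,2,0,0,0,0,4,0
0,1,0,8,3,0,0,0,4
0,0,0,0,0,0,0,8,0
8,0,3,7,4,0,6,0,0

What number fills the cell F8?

1

H1 = 2 (sole candidate).
B2 = 4 (sole candidate).
F2 = 3 (sole candidate).
G2 = 8 (sole candidate).
J2 = 6 (sole candidate).
B3 = 5 (sole candidate).
D3 = 2 (sole candidate).
H3 = 3 (sole candidate).
C4 = 5 (sole candidate).
G4 = 2 (sole candidate).
H4 = 6 (sole candidate).
A5 = 9 (sole candidate).
D5 = 4 (sole candidate).
E5 = 2 (sole candidate).
A6 = 1 (sole candidate).
D6 = 3 (sole candidate).
F6 = 6 (sole candidate).
G6 = 5 (sole candidate).
J6 = 9 (sole candidate).
C7 = 6 (sole candidate).
G7 = 7 (sole candidate).
H7 = 9 (sole candidate).
B8 = 9 (sole candidate).
C8 = 4 (sole candidate).
D8 = 5 (sole candidate).
G8 = 3 (sole candidate).
J8 = 2 (sole candidate).
B9 = 2 (sole candidate).
H9 = 1 (sole candidate).
J9 = 5 (sole candidate).
E1 = 5 (sole candidate).
A3 = 6 (sole candidate).
E4 = 1 (sole candidate).
E6 = 8 (sole candidate).
A7 = 5 (sole candidate).
F7 = 2 (sole candidate).
A8 = 7 (sole candidate).
E8 = 6 (sole candidate).
F8 = 1: row 8 has {2,3,4,5,6,7,8,9}; col 6 has {2,3,4,5,6,7,8}; box has {2,3,4,5,6,7,8} → only 1 remains.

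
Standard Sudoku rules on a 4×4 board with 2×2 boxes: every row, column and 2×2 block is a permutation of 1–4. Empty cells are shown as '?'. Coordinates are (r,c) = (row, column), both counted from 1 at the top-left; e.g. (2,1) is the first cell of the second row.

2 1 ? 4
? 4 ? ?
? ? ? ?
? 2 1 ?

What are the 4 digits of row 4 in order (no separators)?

4213

(1,3) = 3 (sole candidate).
(2,1) = 3 (sole candidate).
(2,3) = 2 (sole candidate).
(2,4) = 1 (sole candidate).
(3,2) = 3 (sole candidate).
(3,3) = 4 (sole candidate).
(3,4) = 2 (sole candidate).
(4,1) = 4: row 4 has {1,2}; col 1 has {2,3}; box has {2,3} → only 4 remains.
(4,4) = 3: row 4 has {1,2,4}; col 4 has {1,2,4}; box has {1,2,4} → only 3 remains.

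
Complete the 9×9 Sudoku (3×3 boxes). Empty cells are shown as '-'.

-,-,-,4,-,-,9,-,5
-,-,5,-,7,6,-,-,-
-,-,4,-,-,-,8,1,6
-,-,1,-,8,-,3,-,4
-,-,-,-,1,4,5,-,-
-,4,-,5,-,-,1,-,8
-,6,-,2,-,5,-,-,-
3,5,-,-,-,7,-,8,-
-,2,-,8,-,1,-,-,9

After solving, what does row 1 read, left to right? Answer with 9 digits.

613428975

row 8, column 3 = 9 (sole candidate).
row 8, column 4 = 6 (sole candidate).
row 8, column 5 = 4 (sole candidate).
row 8, column 7 = 2 (sole candidate).
row 8, column 9 = 1 (sole candidate).
row 9, column 3 = 7 (sole candidate).
row 9, column 5 = 3 (sole candidate).
row 1, column 5 = 2: row 1 has {4,5,9}; col 5 has {1,3,4,7,8}; box has {4,6,7} → only 2 remains.
row 2, column 7 = 4 (sole candidate).
row 7, column 3 = 8 (sole candidate).
row 7, column 5 = 9 (sole candidate).
row 7, column 7 = 7 (sole candidate).
row 7, column 9 = 3 (sole candidate).
row 9, column 1 = 4 (sole candidate).
row 9, column 7 = 6 (sole candidate).
row 9, column 8 = 5 (sole candidate).
row 2, column 9 = 2 (sole candidate).
row 3, column 5 = 5 (sole candidate).
row 5, column 9 = 7 (sole candidate).
row 6, column 5 = 6 (sole candidate).
row 7, column 1 = 1 (sole candidate).
row 7, column 8 = 4 (sole candidate).
row 2, column 8 = 3 (sole candidate).
row 1, column 8 = 7: row 1 has {2,4,5,9}; col 8 has {1,3,4,5,8}; box has {1,2,3,4,5,6,8,9} → only 7 remains.
row 1, column 2 = 1: in row 1, 1 can only go here (every other open cell in that row sees a 1).
row 2, column 4 = 1 (hidden single in row 2).
row 3, column 1 = 2 (hidden single in row 3).
row 3, column 2 = 7 (hidden single in row 3).
row 4, column 2 = 9 (sole candidate).
row 4, column 4 = 7 (sole candidate).
row 4, column 6 = 2 (sole candidate).
row 4, column 8 = 6 (sole candidate).
row 6, column 1 = 7 (sole candidate).
row 2, column 2 = 8 (sole candidate).
row 4, column 1 = 5 (sole candidate).
row 5, column 2 = 3 (sole candidate).
row 5, column 4 = 9 (sole candidate).
row 5, column 8 = 2 (sole candidate).
row 6, column 3 = 2 (sole candidate).
row 6, column 6 = 3 (sole candidate).
row 6, column 8 = 9 (sole candidate).
row 1, column 1 = 6: row 1 has {1,2,4,5,7,9}; col 1 has {1,2,3,4,5,7}; box has {1,2,4,5,7,8} → only 6 remains.
row 1, column 3 = 3: row 1 has {1,2,4,5,6,7,9}; col 3 has {1,2,4,5,7,8,9}; box has {1,2,4,5,6,7,8} → only 3 remains.
row 1, column 6 = 8: row 1 has {1,2,3,4,5,6,7,9}; col 6 has {1,2,3,4,5,6,7}; box has {1,2,4,5,6,7} → only 8 remains.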